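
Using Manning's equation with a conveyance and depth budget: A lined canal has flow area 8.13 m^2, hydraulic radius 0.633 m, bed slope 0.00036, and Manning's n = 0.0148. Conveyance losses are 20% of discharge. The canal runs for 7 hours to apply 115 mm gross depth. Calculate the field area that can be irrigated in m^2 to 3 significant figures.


Approach: apply Manning's equation with a conveyance and depth budget, Q = (1/n)*A*R^(2/3)*S^(1/2); Q_field = Q*(1-loss); Area = Q_field*t/(d/1000).
Step 1 — canal discharge (Manning's equation):
  Q = (1/0.0148) * 8.13 * 0.633^(2/3) * 0.00036^(1/2) = 7.6839 m^3/s
Step 2 — delivered flow: Q_field = 7.6839*(1 - 20/100) = 6.1471 m^3/s
Step 3 — volume delivered: V = 6.1471 * 7*3600 = 154910 m^3
Step 4 — area served: A = V / (depth/1000) = 154910 / 0.115 = 1350000 m^2
Therefore the field area that can be irrigated = 1350000 m^2.


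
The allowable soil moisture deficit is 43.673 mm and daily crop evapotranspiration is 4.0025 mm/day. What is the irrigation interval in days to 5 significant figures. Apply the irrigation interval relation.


Approach: apply the irrigation interval relation, interval = SMD / ETc.
interval = 43.673 / 4.0025 = 10.911 days
Therefore the irrigation interval = 10.911 days.


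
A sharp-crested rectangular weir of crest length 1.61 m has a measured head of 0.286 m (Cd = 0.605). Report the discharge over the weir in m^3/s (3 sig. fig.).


Approach: apply the rectangular weir equation, Q = (2/3)*Cd*L*sqrt(2g)*H^1.5.
Q = (2/3)*0.605*1.61*sqrt(2*9.81)*0.286^1.5 = 0.440 m^3/s
Therefore the discharge over the weir = 0.440 m^3/s.


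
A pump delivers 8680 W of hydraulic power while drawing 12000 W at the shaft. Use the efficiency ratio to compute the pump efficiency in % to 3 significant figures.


Approach: apply the efficiency ratio, eta = (P_out/P_in)*100.
eta = (8680 / 12000) * 100 = 72.3 %
Therefore the pump efficiency = 72.3 %.


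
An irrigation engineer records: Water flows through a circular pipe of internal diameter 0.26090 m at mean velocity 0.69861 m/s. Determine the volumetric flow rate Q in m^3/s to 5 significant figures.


Approach: apply the continuity equation for pipe flow, Q = A * v with A = pi*(D/2)^2.
A = pi*(0.26090/2)^2 = 0.05346112 m^2
Q = 0.05346112 * 0.69861 = 0.037348 m^3/s
Therefore the volumetric flow rate Q = 0.037348 m^3/s.


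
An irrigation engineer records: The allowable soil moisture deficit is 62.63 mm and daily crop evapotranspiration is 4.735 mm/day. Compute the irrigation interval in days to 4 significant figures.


Approach: apply the irrigation interval relation, interval = SMD / ETc.
interval = 62.63 / 4.735 = 13.23 days
Therefore the irrigation interval = 13.23 days.


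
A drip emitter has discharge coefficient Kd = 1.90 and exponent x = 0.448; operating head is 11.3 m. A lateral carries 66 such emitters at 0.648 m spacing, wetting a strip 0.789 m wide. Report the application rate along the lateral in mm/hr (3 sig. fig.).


Approach: apply the emitter equation with a lateral mass balance, q = Kd*h^x; Q = n*q; rate = Q/(n*spacing*width).
Step 1 — single emitter flow (q = Kd*h^x):
  q = 1.90 * 11.3^0.448 = 5.6303 L/hr
Step 2 — total lateral flow: Q = 66 * 5.6303 = 371.60 L/hr
Step 3 — wetted area: A = 66 * 0.648 * 0.789 = 33.744 m^2
Step 4 — application rate: Q/A = 371.60/33.744 = 11.0 mm/hr
Therefore the application rate along the lateral = 11.0 mm/hr.


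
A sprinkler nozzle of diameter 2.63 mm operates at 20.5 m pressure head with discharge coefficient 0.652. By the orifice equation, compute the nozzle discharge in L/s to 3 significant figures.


Approach: apply the orifice equation, Q = Cd*A*sqrt(2*g*h), A = pi*(d/2)^2.
A = pi*(2.63e-3/2)^2 = 5.4325e-06 m^2
Q = 0.652 * 5.4325e-06 * sqrt(2*9.81*20.5) * 1000 = 0.0710 L/s
Therefore the nozzle discharge = 0.0710 L/s.


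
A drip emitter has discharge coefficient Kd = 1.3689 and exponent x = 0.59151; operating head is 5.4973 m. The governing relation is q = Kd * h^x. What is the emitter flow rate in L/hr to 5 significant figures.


q = 1.3689 * 5.4973^0.59151 = 3.7513 L/hr
Therefore the emitter flow rate = 3.7513 L/hr.


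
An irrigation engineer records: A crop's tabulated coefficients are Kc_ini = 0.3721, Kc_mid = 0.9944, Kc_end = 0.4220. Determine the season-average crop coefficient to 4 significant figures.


Approach: apply a simple seasonal average, Kc_avg = (Kc_ini + Kc_mid + Kc_end)/3.
Kc_avg = (0.3721 + 0.9944 + 0.4220)/3 = 0.5962
Therefore the season-average crop coefficient = 0.5962.


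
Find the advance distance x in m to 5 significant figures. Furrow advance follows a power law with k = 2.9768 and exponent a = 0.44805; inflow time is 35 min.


Approach: apply the power-law advance function, x = k*t^a.
x = 2.9768 * 35^0.44805 = 14.641 m
Therefore the advance distance x = 14.641 m.


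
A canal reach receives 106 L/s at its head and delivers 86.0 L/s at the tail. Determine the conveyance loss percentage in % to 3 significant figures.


Approach: apply the conveyance loss ratio, loss% = ((Q_head - Q_tail)/Q_head)*100.
loss = ((106 - 86.0)/106)*100 = 18.9 %
Therefore the conveyance loss percentage = 18.9 %.


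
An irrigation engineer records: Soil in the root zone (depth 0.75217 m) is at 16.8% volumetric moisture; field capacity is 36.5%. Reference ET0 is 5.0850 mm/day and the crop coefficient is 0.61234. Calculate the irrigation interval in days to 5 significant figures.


Approach: apply soil-water budget scheduling, SMD = (FC-theta)/100*depth*1000; ETc = ET0*Kc; interval = SMD/ETc.
Step 1 — soil moisture deficit:
  SMD = (36.5 - 16.8)/100 * 0.75217 * 1000 = 148.1775 mm
Step 2 — daily crop ET (ETc = ET0*Kc):
  ETc = 5.0850 * 0.61234 = 3.113749 mm/day
Step 3 — irrigation interval (SMD/ETc):
  interval = 148.1775 / 3.113749 = 47.588 days
Therefore the irrigation interval = 47.588 days.


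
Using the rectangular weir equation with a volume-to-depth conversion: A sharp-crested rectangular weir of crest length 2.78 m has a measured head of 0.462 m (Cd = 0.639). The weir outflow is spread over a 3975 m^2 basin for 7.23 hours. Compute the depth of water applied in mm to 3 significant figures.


Approach: apply the rectangular weir equation with a volume-to-depth conversion, Q = (2/3)*Cd*L*sqrt(2g)*H^1.5; d = Q*t/A * 1000.
Step 1 — weir discharge:
  Q = (2/3)*0.639*2.78*sqrt(2*9.81)*0.462^1.5 = 1.6473 m^3/s
Step 2 — volume: V = 1.6473 * 7.23*3600 = 42875 m^3
Step 3 — depth: d = V/A * 1000 = 42875/3975 * 1000 = 10800 mm
Therefore the depth of water applied = 10800 mm.


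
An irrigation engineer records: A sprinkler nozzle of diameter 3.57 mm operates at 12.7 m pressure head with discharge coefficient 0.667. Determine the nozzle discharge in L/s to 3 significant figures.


Approach: apply the orifice equation, Q = Cd*A*sqrt(2*g*h), A = pi*(d/2)^2.
A = pi*(3.57e-3/2)^2 = 1.0010e-05 m^2
Q = 0.667 * 1.0010e-05 * sqrt(2*9.81*12.7) * 1000 = 0.105 L/s
Therefore the nozzle discharge = 0.105 L/s.


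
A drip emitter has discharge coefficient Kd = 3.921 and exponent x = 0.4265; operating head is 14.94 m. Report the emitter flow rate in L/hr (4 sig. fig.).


Approach: apply the emitter characteristic equation, q = Kd * h^x.
q = 3.921 * 14.94^0.4265 = 12.42 L/hr
Therefore the emitter flow rate = 12.42 L/hr.


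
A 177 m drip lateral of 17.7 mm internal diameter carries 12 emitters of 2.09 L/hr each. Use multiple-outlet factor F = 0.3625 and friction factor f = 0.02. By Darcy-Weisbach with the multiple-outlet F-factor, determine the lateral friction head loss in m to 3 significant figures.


Approach: apply Darcy-Weisbach with the multiple-outlet F-factor, Q = n*q/(3600*1000) m^3/s; v = Q/A; hf = F*f*(L/D)*(v^2/(2g)).
Q = 12*2.09/(3600*1000) = 6.9667e-06 m^3/s
A = pi*(17.7e-3/2)^2 = 2.4606e-04 m^2, so v = Q/A = 0.028313 m/s
hf = 0.3625*0.02*(177/0.0177)*(0.028313^2/(2*9.81)) = 0.00296 m
Therefore the lateral friction head loss = 0.00296 m.


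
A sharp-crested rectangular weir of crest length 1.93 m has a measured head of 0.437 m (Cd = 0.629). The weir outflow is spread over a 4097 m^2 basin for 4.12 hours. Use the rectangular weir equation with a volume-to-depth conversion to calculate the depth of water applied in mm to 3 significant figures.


Approach: apply the rectangular weir equation with a volume-to-depth conversion, Q = (2/3)*Cd*L*sqrt(2g)*H^1.5; d = Q*t/A * 1000.
Step 1 — weir discharge:
  Q = (2/3)*0.629*1.93*sqrt(2*9.81)*0.437^1.5 = 1.0356 m^3/s
Step 2 — volume: V = 1.0356 * 4.12*3600 = 15360 m^3
Step 3 — depth: d = V/A * 1000 = 15360/4097 * 1000 = 3750 mm
Therefore the depth of water applied = 3750 mm.


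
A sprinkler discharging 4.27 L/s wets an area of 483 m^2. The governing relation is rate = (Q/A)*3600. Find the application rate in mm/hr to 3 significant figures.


rate = (4.27 / 483) * 3600 = 31.8 mm/hr
Therefore the application rate = 31.8 mm/hr.


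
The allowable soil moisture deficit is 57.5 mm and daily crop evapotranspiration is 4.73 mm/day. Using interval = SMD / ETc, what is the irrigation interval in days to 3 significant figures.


interval = 57.5 / 4.73 = 12.2 days
Therefore the irrigation interval = 12.2 days.


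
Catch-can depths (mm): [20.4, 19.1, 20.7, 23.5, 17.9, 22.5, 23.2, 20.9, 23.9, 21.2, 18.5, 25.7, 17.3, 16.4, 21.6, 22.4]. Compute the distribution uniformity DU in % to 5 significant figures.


Approach: apply the low-quarter distribution uniformity, DU = (mean of lowest quarter of readings / overall mean)*100.
sorted lowest 4 of 16: [16.4, 17.3, 17.9, 18.5] -> mean = 17.52500 mm
overall mean = 20.95000 mm
DU = (17.52500/20.95000)*100 = 83.652 %
Therefore the distribution uniformity DU = 83.652 %.


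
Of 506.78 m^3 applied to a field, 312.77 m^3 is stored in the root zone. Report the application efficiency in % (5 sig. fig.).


Approach: apply the application efficiency ratio, Ea = (stored/applied)*100.
Ea = (312.77/506.78)*100 = 61.717 %
Therefore the application efficiency = 61.717 %.


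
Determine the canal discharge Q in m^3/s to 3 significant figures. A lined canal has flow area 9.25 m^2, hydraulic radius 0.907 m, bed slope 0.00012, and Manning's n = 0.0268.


Approach: apply Manning's equation, Q = (1/n)*A*R^(2/3)*S^(1/2).
Q = (1/0.0268) * 9.25 * 0.907^(2/3) * 0.00012^(1/2) = 3.54 m^3/s
Therefore the canal discharge Q = 3.54 m^3/s.


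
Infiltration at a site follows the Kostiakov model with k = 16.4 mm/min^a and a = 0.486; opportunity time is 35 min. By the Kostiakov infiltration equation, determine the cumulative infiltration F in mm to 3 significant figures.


Approach: apply the Kostiakov infiltration equation, F = k*t^a.
F = 16.4 * 35^0.486 = 92.3 mm
Therefore the cumulative infiltration F = 92.3 mm.


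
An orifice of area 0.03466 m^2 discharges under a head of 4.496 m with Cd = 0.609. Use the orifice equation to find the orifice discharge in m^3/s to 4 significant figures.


Approach: apply the orifice equation, Q = Cd*A*sqrt(2*g*h).
Q = 0.609 * 0.03466 * sqrt(2*9.81*4.496) = 0.1982 m^3/s
Therefore the orifice discharge = 0.1982 m^3/s.


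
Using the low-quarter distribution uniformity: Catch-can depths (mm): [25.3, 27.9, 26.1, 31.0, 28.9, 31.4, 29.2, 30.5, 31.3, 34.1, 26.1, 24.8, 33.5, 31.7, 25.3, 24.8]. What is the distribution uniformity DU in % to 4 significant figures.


Approach: apply the low-quarter distribution uniformity, DU = (mean of lowest quarter of readings / overall mean)*100.
sorted lowest 4 of 16: [24.8, 24.8, 25.3, 25.3] -> mean = 25.0500 mm
overall mean = 28.8687 mm
DU = (25.0500/28.8687)*100 = 86.77 %
Therefore the distribution uniformity DU = 86.77 %.


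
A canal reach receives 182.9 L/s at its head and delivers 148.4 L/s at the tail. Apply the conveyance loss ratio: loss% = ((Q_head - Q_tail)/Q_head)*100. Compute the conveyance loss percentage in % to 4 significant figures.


loss = ((182.9 - 148.4)/182.9)*100 = 18.86 %
Therefore the conveyance loss percentage = 18.86 %.


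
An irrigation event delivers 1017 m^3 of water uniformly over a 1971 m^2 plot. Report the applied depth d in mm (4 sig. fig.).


Approach: apply depth from volume over area, d = (V/A)*1000.
d = (1017 / 1971) * 1000 = 516.0 mm
Therefore the applied depth d = 516.0 mm.


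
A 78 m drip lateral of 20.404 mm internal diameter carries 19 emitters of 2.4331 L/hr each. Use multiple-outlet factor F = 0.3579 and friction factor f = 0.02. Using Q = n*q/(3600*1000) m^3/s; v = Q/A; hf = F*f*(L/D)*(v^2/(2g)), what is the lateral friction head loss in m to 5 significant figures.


Q = 19*2.4331/(3600*1000) = 1.284136e-05 m^3/s
A = pi*(20.404e-3/2)^2 = 3.269795e-04 m^2, so v = Q/A = 0.03927268 m/s
hf = 0.3579*0.02*(78/0.020404)*(0.03927268^2/(2*9.81)) = 0.0021511 m
Therefore the lateral friction head loss = 0.0021511 m.


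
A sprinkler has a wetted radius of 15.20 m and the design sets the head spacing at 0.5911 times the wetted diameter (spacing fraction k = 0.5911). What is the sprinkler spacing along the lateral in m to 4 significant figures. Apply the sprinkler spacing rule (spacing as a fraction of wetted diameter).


Approach: apply the sprinkler spacing rule (spacing as a fraction of wetted diameter), S = k*(2*R).
S = 0.5911 * (2 * 15.20) = 17.97 m
Therefore the sprinkler spacing along the lateral = 17.97 m.


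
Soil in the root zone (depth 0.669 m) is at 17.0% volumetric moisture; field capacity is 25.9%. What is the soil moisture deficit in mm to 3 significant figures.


Approach: apply the soil moisture deficit relation, SMD = (FC - theta)/100 * depth * 1000.
SMD = (25.9 - 17.0)/100 * 0.669 * 1000 = 59.5 mm
Therefore the soil moisture deficit = 59.5 mm.


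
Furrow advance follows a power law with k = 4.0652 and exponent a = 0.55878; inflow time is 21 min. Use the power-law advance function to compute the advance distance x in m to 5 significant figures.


Approach: apply the power-law advance function, x = k*t^a.
x = 4.0652 * 21^0.55878 = 22.280 m
Therefore the advance distance x = 22.280 m.


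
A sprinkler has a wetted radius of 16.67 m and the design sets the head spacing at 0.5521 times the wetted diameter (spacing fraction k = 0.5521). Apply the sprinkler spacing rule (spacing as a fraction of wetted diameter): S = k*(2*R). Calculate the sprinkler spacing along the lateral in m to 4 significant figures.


S = 0.5521 * (2 * 16.67) = 18.41 m
Therefore the sprinkler spacing along the lateral = 18.41 m.


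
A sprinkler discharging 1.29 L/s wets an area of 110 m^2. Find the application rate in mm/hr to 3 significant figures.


Approach: apply the application rate relation, rate = (Q/A)*3600.
rate = (1.29 / 110) * 3600 = 42.2 mm/hr
Therefore the application rate = 42.2 mm/hr.


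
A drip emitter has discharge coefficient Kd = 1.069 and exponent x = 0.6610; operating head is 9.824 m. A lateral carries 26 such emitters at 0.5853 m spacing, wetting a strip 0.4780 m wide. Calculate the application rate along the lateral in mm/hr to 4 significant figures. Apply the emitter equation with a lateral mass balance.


Approach: apply the emitter equation with a lateral mass balance, q = Kd*h^x; Q = n*q; rate = Q/(n*spacing*width).
Step 1 — single emitter flow (q = Kd*h^x):
  q = 1.069 * 9.824^0.6610 = 4.84039 L/hr
Step 2 — total lateral flow: Q = 26 * 4.84039 = 125.850 L/hr
Step 3 — wetted area: A = 26 * 0.5853 * 0.4780 = 7.27411 m^2
Step 4 — application rate: Q/A = 125.850/7.27411 = 17.30 mm/hr
Therefore the application rate along the lateral = 17.30 mm/hr.


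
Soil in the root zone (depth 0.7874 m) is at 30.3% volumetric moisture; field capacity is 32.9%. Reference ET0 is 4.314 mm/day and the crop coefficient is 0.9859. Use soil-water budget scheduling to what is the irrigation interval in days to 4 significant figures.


Approach: apply soil-water budget scheduling, SMD = (FC-theta)/100*depth*1000; ETc = ET0*Kc; interval = SMD/ETc.
Step 1 — soil moisture deficit:
  SMD = (32.9 - 30.3)/100 * 0.7874 * 1000 = 20.4724 mm
Step 2 — daily crop ET (ETc = ET0*Kc):
  ETc = 4.314 * 0.9859 = 4.25317 mm/day
Step 3 — irrigation interval (SMD/ETc):
  interval = 20.4724 / 4.25317 = 4.813 days
Therefore the irrigation interval = 4.813 days.


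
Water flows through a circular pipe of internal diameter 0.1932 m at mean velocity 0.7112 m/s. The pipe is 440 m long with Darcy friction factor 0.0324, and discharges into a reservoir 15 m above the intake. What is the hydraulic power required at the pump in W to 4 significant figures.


Approach: apply continuity + Darcy-Weisbach + hydraulic power, Q = A*v; hf = f*(L/D)*(v^2/(2g)); H = static + hf; P = rho*g*Q*H.
Step 1 — flow rate (continuity, Q = A*v):
  A = pi*(0.1932/2)^2 = 0.0293160 m^2
  Q = 0.0293160 * 0.7112 = 0.0208495 m^3/s
Step 2 — friction head loss (Darcy-Weisbach):
  hf = 0.0324 * (440/0.1932) * (0.7112^2 / (2*9.81))
  hf = 1.90228 m
Step 3 — total head: H = 15 + 1.90228 = 16.9023 m
Step 4 — hydraulic power (P = rho*g*Q*H):
  P = 1000 * 9.81 * 0.0208495 * 16.9023 = 3457 W
Therefore the hydraulic power required at the pump = 3457 W.


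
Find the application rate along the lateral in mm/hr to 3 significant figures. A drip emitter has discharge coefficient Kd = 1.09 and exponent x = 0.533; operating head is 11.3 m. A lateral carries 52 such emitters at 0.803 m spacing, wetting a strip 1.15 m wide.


Approach: apply the emitter equation with a lateral mass balance, q = Kd*h^x; Q = n*q; rate = Q/(n*spacing*width).
Step 1 — single emitter flow (q = Kd*h^x):
  q = 1.09 * 11.3^0.533 = 3.9693 L/hr
Step 2 — total lateral flow: Q = 52 * 3.9693 = 206.41 L/hr
Step 3 — wetted area: A = 52 * 0.803 * 1.15 = 48.019 m^2
Step 4 — application rate: Q/A = 206.41/48.019 = 4.30 mm/hr
Therefore the application rate along the lateral = 4.30 mm/hr.


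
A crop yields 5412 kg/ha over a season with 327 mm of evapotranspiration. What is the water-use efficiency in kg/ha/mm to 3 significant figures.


Approach: apply the water-use efficiency ratio, WUE = yield/ET.
WUE = 5412 / 327 = 16.6 kg/ha/mm
Therefore the water-use efficiency = 16.6 kg/ha/mm.


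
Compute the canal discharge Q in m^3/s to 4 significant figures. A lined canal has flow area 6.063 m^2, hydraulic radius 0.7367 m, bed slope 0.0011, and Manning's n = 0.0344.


Approach: apply Manning's equation, Q = (1/n)*A*R^(2/3)*S^(1/2).
Q = (1/0.0344) * 6.063 * 0.7367^(2/3) * 0.0011^(1/2) = 4.768 m^3/s
Therefore the canal discharge Q = 4.768 m^3/s.


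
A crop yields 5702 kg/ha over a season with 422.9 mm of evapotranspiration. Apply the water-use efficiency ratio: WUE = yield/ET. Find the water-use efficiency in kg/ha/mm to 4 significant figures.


WUE = 5702 / 422.9 = 13.48 kg/ha/mm
Therefore the water-use efficiency = 13.48 kg/ha/mm.


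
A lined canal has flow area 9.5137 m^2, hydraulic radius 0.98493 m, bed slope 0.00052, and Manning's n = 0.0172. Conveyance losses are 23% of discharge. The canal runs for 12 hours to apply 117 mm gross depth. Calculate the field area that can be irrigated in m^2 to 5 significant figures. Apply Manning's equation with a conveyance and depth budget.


Approach: apply Manning's equation with a conveyance and depth budget, Q = (1/n)*A*R^(2/3)*S^(1/2); Q_field = Q*(1-loss); Area = Q_field*t/(d/1000).
Step 1 — canal discharge (Manning's equation):
  Q = (1/0.0172) * 9.5137 * 0.98493^(2/3) * 0.00052^(1/2) = 12.48608 m^3/s
Step 2 — delivered flow: Q_field = 12.48608*(1 - 23/100) = 9.614285 m^3/s
Step 3 — volume delivered: V = 9.614285 * 12*3600 = 415337.1 m^3
Step 4 — area served: A = V / (depth/1000) = 415337.1 / 0.117 = 3549900 m^2
Therefore the field area that can be irrigated = 3549900 m^2.


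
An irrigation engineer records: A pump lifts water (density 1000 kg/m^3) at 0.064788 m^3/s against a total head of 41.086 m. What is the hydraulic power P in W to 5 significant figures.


Approach: apply the hydraulic power relation, P = rho*g*Q*H.
P = 1000 * 9.81 * 0.064788 * 41.086 = 26113 W
Therefore the hydraulic power P = 26113 W.


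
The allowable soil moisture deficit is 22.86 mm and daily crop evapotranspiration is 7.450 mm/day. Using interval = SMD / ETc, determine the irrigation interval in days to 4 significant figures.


interval = 22.86 / 7.450 = 3.068 days
Therefore the irrigation interval = 3.068 days.


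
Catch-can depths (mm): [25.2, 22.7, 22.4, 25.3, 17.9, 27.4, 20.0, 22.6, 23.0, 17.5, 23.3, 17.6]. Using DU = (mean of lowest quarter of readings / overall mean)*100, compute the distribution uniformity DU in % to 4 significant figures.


sorted lowest 3 of 12: [17.5, 17.6, 17.9] -> mean = 17.6667 mm
overall mean = 22.0750 mm
DU = (17.6667/22.0750)*100 = 80.03 %
Therefore the distribution uniformity DU = 80.03 %.


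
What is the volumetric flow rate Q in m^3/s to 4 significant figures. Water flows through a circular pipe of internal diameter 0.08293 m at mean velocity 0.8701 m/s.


Approach: apply the continuity equation for pipe flow, Q = A * v with A = pi*(D/2)^2.
A = pi*(0.08293/2)^2 = 0.00540149 m^2
Q = 0.00540149 * 0.8701 = 0.004700 m^3/s
Therefore the volumetric flow rate Q = 0.004700 m^3/s.


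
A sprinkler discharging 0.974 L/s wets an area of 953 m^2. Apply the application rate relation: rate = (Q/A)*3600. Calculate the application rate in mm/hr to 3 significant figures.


rate = (0.974 / 953) * 3600 = 3.68 mm/hr
Therefore the application rate = 3.68 mm/hr.


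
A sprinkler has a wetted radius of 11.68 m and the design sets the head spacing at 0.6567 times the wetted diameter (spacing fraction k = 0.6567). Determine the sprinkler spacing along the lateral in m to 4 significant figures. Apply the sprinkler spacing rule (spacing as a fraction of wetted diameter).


Approach: apply the sprinkler spacing rule (spacing as a fraction of wetted diameter), S = k*(2*R).
S = 0.6567 * (2 * 11.68) = 15.34 m
Therefore the sprinkler spacing along the lateral = 15.34 m.


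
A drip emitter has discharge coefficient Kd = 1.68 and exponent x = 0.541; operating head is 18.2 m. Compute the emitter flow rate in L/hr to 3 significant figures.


Approach: apply the emitter characteristic equation, q = Kd * h^x.
q = 1.68 * 18.2^0.541 = 8.07 L/hr
Therefore the emitter flow rate = 8.07 L/hr.


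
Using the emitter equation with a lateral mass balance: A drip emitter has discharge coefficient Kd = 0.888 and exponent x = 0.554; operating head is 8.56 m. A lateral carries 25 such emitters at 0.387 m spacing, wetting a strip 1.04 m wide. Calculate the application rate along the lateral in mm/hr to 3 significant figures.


Approach: apply the emitter equation with a lateral mass balance, q = Kd*h^x; Q = n*q; rate = Q/(n*spacing*width).
Step 1 — single emitter flow (q = Kd*h^x):
  q = 0.888 * 8.56^0.554 = 2.9175 L/hr
Step 2 — total lateral flow: Q = 25 * 2.9175 = 72.936 L/hr
Step 3 — wetted area: A = 25 * 0.387 * 1.04 = 10.062 m^2
Step 4 — application rate: Q/A = 72.936/10.062 = 7.25 mm/hr
Therefore the application rate along the lateral = 7.25 mm/hr.


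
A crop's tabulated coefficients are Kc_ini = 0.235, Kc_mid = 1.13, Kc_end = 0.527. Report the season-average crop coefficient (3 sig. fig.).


Approach: apply a simple seasonal average, Kc_avg = (Kc_ini + Kc_mid + Kc_end)/3.
Kc_avg = (0.235 + 1.13 + 0.527)/3 = 0.631
Therefore the season-average crop coefficient = 0.631.


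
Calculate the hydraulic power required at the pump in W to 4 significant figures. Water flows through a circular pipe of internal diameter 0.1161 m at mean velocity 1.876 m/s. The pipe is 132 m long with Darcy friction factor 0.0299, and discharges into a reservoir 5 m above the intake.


Approach: apply continuity + Darcy-Weisbach + hydraulic power, Q = A*v; hf = f*(L/D)*(v^2/(2g)); H = static + hf; P = rho*g*Q*H.
Step 1 — flow rate (continuity, Q = A*v):
  A = pi*(0.1161/2)^2 = 0.0105865 m^2
  Q = 0.0105865 * 1.876 = 0.0198604 m^3/s
Step 2 — friction head loss (Darcy-Weisbach):
  hf = 0.0299 * (132/0.1161) * (1.876^2 / (2*9.81))
  hf = 6.09789 m
Step 3 — total head: H = 5 + 6.09789 = 11.0979 m
Step 4 — hydraulic power (P = rho*g*Q*H):
  P = 1000 * 9.81 * 0.0198604 * 11.0979 = 2162 W
Therefore the hydraulic power required at the pump = 2162 W.


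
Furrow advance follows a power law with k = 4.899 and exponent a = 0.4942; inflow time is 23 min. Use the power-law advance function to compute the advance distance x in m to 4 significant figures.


Approach: apply the power-law advance function, x = k*t^a.
x = 4.899 * 23^0.4942 = 23.07 m
Therefore the advance distance x = 23.07 m.


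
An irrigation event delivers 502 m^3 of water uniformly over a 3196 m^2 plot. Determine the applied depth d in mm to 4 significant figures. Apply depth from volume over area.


Approach: apply depth from volume over area, d = (V/A)*1000.
d = (502 / 3196) * 1000 = 157.1 mm
Therefore the applied depth d = 157.1 mm.


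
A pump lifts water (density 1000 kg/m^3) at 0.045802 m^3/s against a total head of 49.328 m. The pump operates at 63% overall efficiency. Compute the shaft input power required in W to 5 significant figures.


Approach: apply hydraulic power then efficiency conversion, P = rho*g*Q*H; P_in = P/eta.
Step 1 — hydraulic power (P = rho*g*Q*H):
  P = 1000 * 9.81 * 0.045802 * 49.328 = 22163.94 W
Step 2 — input power: P_in = P/eta = 22163.94 / 0.63 = 35181 W
Therefore the shaft input power required = 35181 W.


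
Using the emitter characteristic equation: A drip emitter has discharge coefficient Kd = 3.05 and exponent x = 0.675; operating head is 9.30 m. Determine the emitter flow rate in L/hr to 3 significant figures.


Approach: apply the emitter characteristic equation, q = Kd * h^x.
q = 3.05 * 9.30^0.675 = 13.7 L/hr
Therefore the emitter flow rate = 13.7 L/hr.


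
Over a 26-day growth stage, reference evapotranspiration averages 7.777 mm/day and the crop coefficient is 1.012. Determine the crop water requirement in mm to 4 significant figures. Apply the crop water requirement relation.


Approach: apply the crop water requirement relation, CWR = ET0 * Kc * days.
CWR = 7.777 * 1.012 * 26 = 204.6 mm
Therefore the crop water requirement = 204.6 mm.


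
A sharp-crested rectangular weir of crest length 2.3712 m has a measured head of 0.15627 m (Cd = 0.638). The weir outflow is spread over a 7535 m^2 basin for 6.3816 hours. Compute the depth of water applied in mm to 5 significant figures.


Approach: apply the rectangular weir equation with a volume-to-depth conversion, Q = (2/3)*Cd*L*sqrt(2g)*H^1.5; d = Q*t/A * 1000.
Step 1 — weir discharge:
  Q = (2/3)*0.638*2.3712*sqrt(2*9.81)*0.15627^1.5 = 0.2759691 m^3/s
Step 2 — volume: V = 0.2759691 * 6.3816*3600 = 6340.049 m^3
Step 3 — depth: d = V/A * 1000 = 6340.049/7535 * 1000 = 841.41 mm
Therefore the depth of water applied = 841.41 mm.


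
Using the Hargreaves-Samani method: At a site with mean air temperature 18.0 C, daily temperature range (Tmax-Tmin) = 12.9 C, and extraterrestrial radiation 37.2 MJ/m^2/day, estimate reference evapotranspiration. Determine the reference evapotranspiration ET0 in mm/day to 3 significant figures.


Approach: apply the Hargreaves-Samani method, ET0 = 0.0023*(Tmean+17.8)*sqrt(Tmax-Tmin)*0.408*Ra.
ET0 = 0.0023*(18.0+17.8)*sqrt(12.9)*0.408*37.2 = 4.49 mm/day
Therefore the reference evapotranspiration ET0 = 4.49 mm/day.


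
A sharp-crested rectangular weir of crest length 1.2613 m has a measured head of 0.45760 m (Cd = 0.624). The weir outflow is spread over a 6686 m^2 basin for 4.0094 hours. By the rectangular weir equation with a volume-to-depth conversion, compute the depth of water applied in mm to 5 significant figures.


Approach: apply the rectangular weir equation with a volume-to-depth conversion, Q = (2/3)*Cd*L*sqrt(2g)*H^1.5; d = Q*t/A * 1000.
Step 1 — weir discharge:
  Q = (2/3)*0.624*1.2613*sqrt(2*9.81)*0.45760^1.5 = 0.7194328 m^3/s
Step 2 — volume: V = 0.7194328 * 4.0094*3600 = 10384.18 m^3
Step 3 — depth: d = V/A * 1000 = 10384.18/6686 * 1000 = 1553.1 mm
Therefore the depth of water applied = 1553.1 mm.


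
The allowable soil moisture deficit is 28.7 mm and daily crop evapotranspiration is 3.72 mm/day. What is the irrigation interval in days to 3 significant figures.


Approach: apply the irrigation interval relation, interval = SMD / ETc.
interval = 28.7 / 3.72 = 7.72 days
Therefore the irrigation interval = 7.72 days.


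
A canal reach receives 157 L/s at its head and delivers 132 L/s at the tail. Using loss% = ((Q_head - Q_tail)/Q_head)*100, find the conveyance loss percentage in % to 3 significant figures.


loss = ((157 - 132)/157)*100 = 15.9 %
Therefore the conveyance loss percentage = 15.9 %.


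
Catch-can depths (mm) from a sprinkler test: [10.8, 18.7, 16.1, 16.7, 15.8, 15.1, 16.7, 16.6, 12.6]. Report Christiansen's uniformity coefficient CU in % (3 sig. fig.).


Approach: apply Christiansen's uniformity coefficient, CU = (1 - mean_abs_deviation/mean)*100.
mean = 15.456 mm
mean |d_i - mean| = 1.7481 mm
CU = (1 - 1.7481/15.456)*100 = 88.7 %
Therefore Christiansen's uniformity coefficient CU = 88.7 %.


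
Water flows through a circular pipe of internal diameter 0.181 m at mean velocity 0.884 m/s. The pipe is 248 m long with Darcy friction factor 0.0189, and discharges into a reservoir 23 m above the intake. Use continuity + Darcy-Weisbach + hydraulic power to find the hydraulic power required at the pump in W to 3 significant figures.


Approach: apply continuity + Darcy-Weisbach + hydraulic power, Q = A*v; hf = f*(L/D)*(v^2/(2g)); H = static + hf; P = rho*g*Q*H.
Step 1 — flow rate (continuity, Q = A*v):
  A = pi*(0.181/2)^2 = 0.025730 m^2
  Q = 0.025730 * 0.884 = 0.022746 m^3/s
Step 2 — friction head loss (Darcy-Weisbach):
  hf = 0.0189 * (248/0.181) * (0.884^2 / (2*9.81))
  hf = 1.0314 m
Step 3 — total head: H = 23 + 1.0314 = 24.031 m
Step 4 — hydraulic power (P = rho*g*Q*H):
  P = 1000 * 9.81 * 0.022746 * 24.031 = 5360 W
Therefore the hydraulic power required at the pump = 5360 W.


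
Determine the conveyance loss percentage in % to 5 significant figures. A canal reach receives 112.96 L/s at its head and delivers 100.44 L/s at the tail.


Approach: apply the conveyance loss ratio, loss% = ((Q_head - Q_tail)/Q_head)*100.
loss = ((112.96 - 100.44)/112.96)*100 = 11.084 %
Therefore the conveyance loss percentage = 11.084 %.


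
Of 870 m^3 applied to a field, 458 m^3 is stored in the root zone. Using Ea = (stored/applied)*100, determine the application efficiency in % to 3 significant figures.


Ea = (458/870)*100 = 52.6 %
Therefore the application efficiency = 52.6 %.


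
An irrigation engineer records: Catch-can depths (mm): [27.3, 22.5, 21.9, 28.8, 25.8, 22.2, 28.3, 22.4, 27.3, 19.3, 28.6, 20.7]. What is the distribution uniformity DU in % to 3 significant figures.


Approach: apply the low-quarter distribution uniformity, DU = (mean of lowest quarter of readings / overall mean)*100.
sorted lowest 3 of 12: [19.3, 20.7, 21.9] -> mean = 20.633 mm
overall mean = 24.592 mm
DU = (20.633/24.592)*100 = 83.9 %
Therefore the distribution uniformity DU = 83.9 %.


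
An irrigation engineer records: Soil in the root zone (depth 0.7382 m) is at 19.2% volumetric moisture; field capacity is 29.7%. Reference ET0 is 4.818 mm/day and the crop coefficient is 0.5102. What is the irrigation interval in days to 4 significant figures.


Approach: apply soil-water budget scheduling, SMD = (FC-theta)/100*depth*1000; ETc = ET0*Kc; interval = SMD/ETc.
Step 1 — soil moisture deficit:
  SMD = (29.7 - 19.2)/100 * 0.7382 * 1000 = 77.5110 mm
Step 2 — daily crop ET (ETc = ET0*Kc):
  ETc = 4.818 * 0.5102 = 2.45814 mm/day
Step 3 — irrigation interval (SMD/ETc):
  interval = 77.5110 / 2.45814 = 31.53 days
Therefore the irrigation interval = 31.53 days.


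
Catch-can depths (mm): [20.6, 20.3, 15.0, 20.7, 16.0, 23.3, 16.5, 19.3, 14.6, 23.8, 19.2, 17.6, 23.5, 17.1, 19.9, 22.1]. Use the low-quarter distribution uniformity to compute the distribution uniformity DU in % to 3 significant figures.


Approach: apply the low-quarter distribution uniformity, DU = (mean of lowest quarter of readings / overall mean)*100.
sorted lowest 4 of 16: [14.6, 15.0, 16.0, 16.5] -> mean = 15.525 mm
overall mean = 19.344 mm
DU = (15.525/19.344)*100 = 80.3 %
Therefore the distribution uniformity DU = 80.3 %.


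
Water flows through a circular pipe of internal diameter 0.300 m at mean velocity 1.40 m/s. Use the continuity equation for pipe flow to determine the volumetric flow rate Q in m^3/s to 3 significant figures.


Approach: apply the continuity equation for pipe flow, Q = A * v with A = pi*(D/2)^2.
A = pi*(0.300/2)^2 = 0.070686 m^2
Q = 0.070686 * 1.40 = 0.0990 m^3/s
Therefore the volumetric flow rate Q = 0.0990 m^3/s.


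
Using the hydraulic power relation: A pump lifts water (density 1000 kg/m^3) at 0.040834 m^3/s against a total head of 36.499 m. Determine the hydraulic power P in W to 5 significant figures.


Approach: apply the hydraulic power relation, P = rho*g*Q*H.
P = 1000 * 9.81 * 0.040834 * 36.499 = 14621 W
Therefore the hydraulic power P = 14621 W.


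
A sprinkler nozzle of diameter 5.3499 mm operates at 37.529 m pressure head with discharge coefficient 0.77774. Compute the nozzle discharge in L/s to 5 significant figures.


Approach: apply the orifice equation, Q = Cd*A*sqrt(2*g*h), A = pi*(d/2)^2.
A = pi*(5.3499e-3/2)^2 = 2.247922e-05 m^2
Q = 0.77774 * 2.247922e-05 * sqrt(2*9.81*37.529) * 1000 = 0.47440 L/s
Therefore the nozzle discharge = 0.47440 L/s.


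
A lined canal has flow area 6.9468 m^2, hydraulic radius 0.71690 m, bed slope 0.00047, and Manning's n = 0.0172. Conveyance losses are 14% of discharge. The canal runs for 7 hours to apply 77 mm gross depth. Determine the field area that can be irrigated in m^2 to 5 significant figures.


Approach: apply Manning's equation with a conveyance and depth budget, Q = (1/n)*A*R^(2/3)*S^(1/2); Q_field = Q*(1-loss); Area = Q_field*t/(d/1000).
Step 1 — canal discharge (Manning's equation):
  Q = (1/0.0172) * 6.9468 * 0.71690^(2/3) * 0.00047^(1/2) = 7.013654 m^3/s
Step 2 — delivered flow: Q_field = 7.013654*(1 - 14/100) = 6.031742 m^3/s
Step 3 — volume delivered: V = 6.031742 * 7*3600 = 151999.9 m^3
Step 4 — area served: A = V / (depth/1000) = 151999.9 / 0.077 = 1974000 m^2
Therefore the field area that can be irrigated = 1974000 m^2.


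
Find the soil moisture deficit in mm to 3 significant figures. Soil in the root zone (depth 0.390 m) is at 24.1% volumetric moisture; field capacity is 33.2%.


Approach: apply the soil moisture deficit relation, SMD = (FC - theta)/100 * depth * 1000.
SMD = (33.2 - 24.1)/100 * 0.390 * 1000 = 35.5 mm
Therefore the soil moisture deficit = 35.5 mm.


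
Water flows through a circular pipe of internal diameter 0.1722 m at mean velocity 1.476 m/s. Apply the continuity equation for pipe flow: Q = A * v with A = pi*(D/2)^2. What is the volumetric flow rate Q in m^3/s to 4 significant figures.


A = pi*(0.1722/2)^2 = 0.0232893 m^2
Q = 0.0232893 * 1.476 = 0.03437 m^3/s
Therefore the volumetric flow rate Q = 0.03437 m^3/s.


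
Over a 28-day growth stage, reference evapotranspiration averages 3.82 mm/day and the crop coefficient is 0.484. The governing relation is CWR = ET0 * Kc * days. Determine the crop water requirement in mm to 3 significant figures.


CWR = 3.82 * 0.484 * 28 = 51.8 mm
Therefore the crop water requirement = 51.8 mm.


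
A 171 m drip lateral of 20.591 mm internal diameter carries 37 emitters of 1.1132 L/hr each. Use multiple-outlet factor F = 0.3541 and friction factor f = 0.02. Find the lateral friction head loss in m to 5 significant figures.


Approach: apply Darcy-Weisbach with the multiple-outlet F-factor, Q = n*q/(3600*1000) m^3/s; v = Q/A; hf = F*f*(L/D)*(v^2/(2g)).
Q = 37*1.1132/(3600*1000) = 1.144122e-05 m^3/s
A = pi*(20.591e-3/2)^2 = 3.330004e-04 m^2, so v = Q/A = 0.03435798 m/s
hf = 0.3541*0.02*(171/0.020591)*(0.03435798^2/(2*9.81)) = 0.0035386 m
Therefore the lateral friction head loss = 0.0035386 m.


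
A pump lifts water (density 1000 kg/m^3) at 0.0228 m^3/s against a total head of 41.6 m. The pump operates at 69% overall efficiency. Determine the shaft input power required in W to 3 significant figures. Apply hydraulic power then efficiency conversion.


Approach: apply hydraulic power then efficiency conversion, P = rho*g*Q*H; P_in = P/eta.
Step 1 — hydraulic power (P = rho*g*Q*H):
  P = 1000 * 9.81 * 0.0228 * 41.6 = 9304.6 W
Step 2 — input power: P_in = P/eta = 9304.6 / 0.69 = 13500 W
Therefore the shaft input power required = 13500 W.


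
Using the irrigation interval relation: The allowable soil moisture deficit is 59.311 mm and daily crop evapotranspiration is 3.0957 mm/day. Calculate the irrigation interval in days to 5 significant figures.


Approach: apply the irrigation interval relation, interval = SMD / ETc.
interval = 59.311 / 3.0957 = 19.159 days
Therefore the irrigation interval = 19.159 days.


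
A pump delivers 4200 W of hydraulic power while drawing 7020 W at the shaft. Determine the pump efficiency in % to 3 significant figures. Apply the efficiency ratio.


Approach: apply the efficiency ratio, eta = (P_out/P_in)*100.
eta = (4200 / 7020) * 100 = 59.8 %
Therefore the pump efficiency = 59.8 %.


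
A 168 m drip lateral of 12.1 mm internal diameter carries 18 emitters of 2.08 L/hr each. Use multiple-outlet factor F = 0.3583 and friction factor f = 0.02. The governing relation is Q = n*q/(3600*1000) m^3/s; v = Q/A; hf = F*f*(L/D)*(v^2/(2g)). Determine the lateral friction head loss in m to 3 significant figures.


Q = 18*2.08/(3600*1000) = 1.0400e-05 m^3/s
A = pi*(12.1e-3/2)^2 = 1.1499e-04 m^2, so v = Q/A = 0.090443 m/s
hf = 0.3583*0.02*(168/0.0121)*(0.090443^2/(2*9.81)) = 0.0415 m
Therefore the lateral friction head loss = 0.0415 m.


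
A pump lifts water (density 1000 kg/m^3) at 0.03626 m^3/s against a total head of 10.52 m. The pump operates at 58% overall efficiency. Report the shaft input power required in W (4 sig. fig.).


Approach: apply hydraulic power then efficiency conversion, P = rho*g*Q*H; P_in = P/eta.
Step 1 — hydraulic power (P = rho*g*Q*H):
  P = 1000 * 9.81 * 0.03626 * 10.52 = 3742.08 W
Step 2 — input power: P_in = P/eta = 3742.08 / 0.58 = 6452 W
Therefore the shaft input power required = 6452 W.


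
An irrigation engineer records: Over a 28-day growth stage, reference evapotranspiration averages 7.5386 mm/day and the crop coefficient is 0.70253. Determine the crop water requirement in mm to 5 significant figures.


Approach: apply the crop water requirement relation, CWR = ET0 * Kc * days.
CWR = 7.5386 * 0.70253 * 28 = 148.29 mm
Therefore the crop water requirement = 148.29 mm.


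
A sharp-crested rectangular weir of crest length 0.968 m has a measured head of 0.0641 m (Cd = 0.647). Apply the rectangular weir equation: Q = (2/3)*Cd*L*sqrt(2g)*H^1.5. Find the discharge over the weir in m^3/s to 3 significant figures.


Q = (2/3)*0.647*0.968*sqrt(2*9.81)*0.0641^1.5 = 0.0300 m^3/s
Therefore the discharge over the weir = 0.0300 m^3/s.


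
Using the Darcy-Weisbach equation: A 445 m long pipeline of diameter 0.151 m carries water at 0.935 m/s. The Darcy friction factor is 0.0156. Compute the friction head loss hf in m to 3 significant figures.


Approach: apply the Darcy-Weisbach equation, hf = f*(L/D)*(v^2/(2g)).
hf = 0.0156 * (445/0.151) * (0.935^2 / (2*9.81))
hf = 2.05 m
Therefore the friction head loss hf = 2.05 m.


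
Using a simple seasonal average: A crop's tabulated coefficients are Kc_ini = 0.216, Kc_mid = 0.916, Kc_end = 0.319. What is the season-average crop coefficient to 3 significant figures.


Approach: apply a simple seasonal average, Kc_avg = (Kc_ini + Kc_mid + Kc_end)/3.
Kc_avg = (0.216 + 0.916 + 0.319)/3 = 0.484
Therefore the season-average crop coefficient = 0.484.


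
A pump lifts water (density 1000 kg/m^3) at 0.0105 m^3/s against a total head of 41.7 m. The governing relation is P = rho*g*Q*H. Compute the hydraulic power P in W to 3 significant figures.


P = 1000 * 9.81 * 0.0105 * 41.7 = 4300 W
Therefore the hydraulic power P = 4300 W.
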